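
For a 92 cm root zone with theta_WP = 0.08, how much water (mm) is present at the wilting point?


Step 1: Water (mm) = theta_WP * depth * 10
Step 2: Water = 0.08 * 92 * 10
Step 3: Water = 73.6 mm

73.6


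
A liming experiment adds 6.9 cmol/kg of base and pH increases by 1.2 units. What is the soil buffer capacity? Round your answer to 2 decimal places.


Step 1: BC = change in base / change in pH
Step 2: BC = 6.9 / 1.2
Step 3: BC = 5.75 cmol/(kg*pH unit)

5.75


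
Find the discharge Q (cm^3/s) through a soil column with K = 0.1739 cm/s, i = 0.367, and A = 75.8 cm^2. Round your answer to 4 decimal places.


Step 1: Apply Darcy's law: Q = K * i * A
Step 2: Q = 0.1739 * 0.367 * 75.8
Step 3: Q = 4.8377 cm^3/s

4.8377


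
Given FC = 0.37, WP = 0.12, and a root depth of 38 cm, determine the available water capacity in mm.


Step 1: Available water = (FC - WP) * depth * 10
Step 2: AW = (0.37 - 0.12) * 38 * 10
Step 3: AW = 0.25 * 38 * 10
Step 4: AW = 95.0 mm

95.0


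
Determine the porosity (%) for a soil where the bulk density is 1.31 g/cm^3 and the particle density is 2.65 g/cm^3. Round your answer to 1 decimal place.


Step 1: Formula: n = 100 * (1 - BD / PD)
Step 2: n = 100 * (1 - 1.31 / 2.65)
Step 3: n = 100 * (1 - 0.49434)
Step 4: n = 50.6%

50.6


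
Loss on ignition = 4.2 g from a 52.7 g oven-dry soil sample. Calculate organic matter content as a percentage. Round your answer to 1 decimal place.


Step 1: OM% = 100 * LOI / sample mass
Step 2: OM = 100 * 4.2 / 52.7
Step 3: OM = 8.0%

8.0


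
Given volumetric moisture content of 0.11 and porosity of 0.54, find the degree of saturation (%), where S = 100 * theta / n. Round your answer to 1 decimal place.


Step 1: S = 100 * theta_v / n
Step 2: S = 100 * 0.11 / 0.54
Step 3: S = 20.4%

20.4


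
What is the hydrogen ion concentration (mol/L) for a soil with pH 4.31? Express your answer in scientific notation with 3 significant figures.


Step 1: [H+] = 10^(-pH)
Step 2: [H+] = 10^(-4.31)
Step 3: [H+] = 4.90e-05 mol/L

4.90e-05


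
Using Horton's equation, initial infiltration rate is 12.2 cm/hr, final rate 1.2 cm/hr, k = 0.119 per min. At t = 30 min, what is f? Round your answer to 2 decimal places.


Step 1: f = fc + (f0 - fc) * exp(-k * t)
Step 2: exp(-0.119 * 30) = 0.028156
Step 3: f = 1.2 + (12.2 - 1.2) * 0.028156
Step 4: f = 1.2 + 11.0 * 0.028156
Step 5: f = 1.51 cm/hr

1.51


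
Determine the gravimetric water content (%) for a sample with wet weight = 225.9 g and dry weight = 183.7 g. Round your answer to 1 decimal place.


Step 1: Water mass = wet - dry = 225.9 - 183.7 = 42.2 g
Step 2: w = 100 * water mass / dry mass
Step 3: w = 100 * 42.2 / 183.7 = 23.0%

23.0


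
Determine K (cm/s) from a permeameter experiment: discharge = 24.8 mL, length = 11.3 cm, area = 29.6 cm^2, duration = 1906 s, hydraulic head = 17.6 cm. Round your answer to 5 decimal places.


Step 1: K = Q * L / (A * t * h)
Step 2: Numerator = 24.8 * 11.3 = 280.24
Step 3: Denominator = 29.6 * 1906 * 17.6 = 992949.76
Step 4: K = 280.24 / 992949.76 = 0.00028 cm/s

0.00028


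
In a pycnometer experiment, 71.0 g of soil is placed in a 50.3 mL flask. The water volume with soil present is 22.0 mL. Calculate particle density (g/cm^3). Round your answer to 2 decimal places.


Step 1: Volume of solids = flask volume - water volume with soil
Step 2: V_solids = 50.3 - 22.0 = 28.3 mL
Step 3: Particle density = mass / V_solids = 71.0 / 28.3 = 2.51 g/cm^3

2.51


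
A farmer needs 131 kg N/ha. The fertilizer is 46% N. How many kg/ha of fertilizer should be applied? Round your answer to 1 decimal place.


Step 1: Fertilizer rate = target N / (N content / 100)
Step 2: Rate = 131 / (46 / 100)
Step 3: Rate = 131 / 0.46
Step 4: Rate = 284.8 kg/ha

284.8


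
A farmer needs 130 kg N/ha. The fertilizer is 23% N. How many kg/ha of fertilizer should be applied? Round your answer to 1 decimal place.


Step 1: Fertilizer rate = target N / (N content / 100)
Step 2: Rate = 130 / (23 / 100)
Step 3: Rate = 130 / 0.23
Step 4: Rate = 565.2 kg/ha

565.2


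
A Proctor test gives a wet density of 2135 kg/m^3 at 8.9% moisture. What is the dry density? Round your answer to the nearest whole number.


Step 1: Dry density = wet density / (1 + w/100)
Step 2: Dry density = 2135 / (1 + 8.9/100)
Step 3: Dry density = 2135 / 1.089
Step 4: Dry density = 1961 kg/m^3

1961


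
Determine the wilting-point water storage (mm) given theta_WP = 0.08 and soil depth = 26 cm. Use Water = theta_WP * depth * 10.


Step 1: Water (mm) = theta_WP * depth * 10
Step 2: Water = 0.08 * 26 * 10
Step 3: Water = 20.8 mm

20.8


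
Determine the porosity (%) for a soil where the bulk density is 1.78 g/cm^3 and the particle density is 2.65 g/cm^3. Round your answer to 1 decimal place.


Step 1: Formula: n = 100 * (1 - BD / PD)
Step 2: n = 100 * (1 - 1.78 / 2.65)
Step 3: n = 100 * (1 - 0.6717)
Step 4: n = 32.8%

32.8


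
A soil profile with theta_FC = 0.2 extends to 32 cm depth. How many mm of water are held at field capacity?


Step 1: Water (mm) = theta_FC * depth (cm) * 10
Step 2: Water = 0.2 * 32 * 10
Step 3: Water = 64.0 mm

64.0


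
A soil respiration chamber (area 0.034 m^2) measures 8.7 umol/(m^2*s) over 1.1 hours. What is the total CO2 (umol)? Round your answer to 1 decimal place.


Step 1: Convert time to seconds: 1.1 hr * 3600 = 3960.0 s
Step 2: Total = flux * area * time_s
Step 3: Total = 8.7 * 0.034 * 3960.0
Step 4: Total = 1171.4 umol

1171.4


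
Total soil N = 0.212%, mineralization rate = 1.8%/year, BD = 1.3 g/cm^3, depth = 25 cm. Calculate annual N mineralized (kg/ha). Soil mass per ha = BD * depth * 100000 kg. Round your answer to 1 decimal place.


Step 1: Soil mass per ha = BD * depth * 100000 = 1.3 * 25 * 100000 = 3250000 kg
Step 2: Total N pool = soil mass * N%/100 = 3250000 * 0.212/100 = 6890.0 kg/ha
Step 3: N mineralized = N pool * rate%/100 = 6890.0 * 1.8/100 = 124.0 kg/ha/yr

124.0


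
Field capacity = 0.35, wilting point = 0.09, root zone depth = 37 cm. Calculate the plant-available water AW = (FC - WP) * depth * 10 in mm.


Step 1: Available water = (FC - WP) * depth * 10
Step 2: AW = (0.35 - 0.09) * 37 * 10
Step 3: AW = 0.26 * 37 * 10
Step 4: AW = 96.2 mm

96.2


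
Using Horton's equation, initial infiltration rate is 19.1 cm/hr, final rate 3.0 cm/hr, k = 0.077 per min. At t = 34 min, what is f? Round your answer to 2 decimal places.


Step 1: f = fc + (f0 - fc) * exp(-k * t)
Step 2: exp(-0.077 * 34) = 0.072949
Step 3: f = 3.0 + (19.1 - 3.0) * 0.072949
Step 4: f = 3.0 + 16.1 * 0.072949
Step 5: f = 4.17 cm/hr

4.17


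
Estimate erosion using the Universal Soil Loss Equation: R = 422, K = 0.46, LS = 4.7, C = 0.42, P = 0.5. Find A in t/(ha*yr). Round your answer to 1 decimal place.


Step 1: A = R * K * LS * C * P
Step 2: R * K = 422 * 0.46 = 194.12
Step 3: (R*K) * LS = 194.12 * 4.7 = 912.364
Step 4: * C * P = 912.364 * 0.42 * 0.5 = 191.6
Step 5: A = 191.6 t/(ha*yr)

191.6


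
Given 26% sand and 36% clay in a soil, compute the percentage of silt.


Step 1: sand + silt + clay = 100%
Step 2: silt = 100 - sand - clay
Step 3: silt = 100 - 26 - 36
Step 4: silt = 38%

38


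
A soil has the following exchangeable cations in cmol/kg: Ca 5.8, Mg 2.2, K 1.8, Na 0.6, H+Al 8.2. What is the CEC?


Step 1: CEC = Ca + Mg + K + Na + (H+Al)
Step 2: CEC = 5.8 + 2.2 + 1.8 + 0.6 + 8.2
Step 3: CEC = 18.6 cmol/kg

18.6


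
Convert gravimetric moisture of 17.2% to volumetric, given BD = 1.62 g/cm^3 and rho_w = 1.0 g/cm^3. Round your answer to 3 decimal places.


Step 1: theta = (w / 100) * BD / rho_w
Step 2: theta = (17.2 / 100) * 1.62 / 1.0
Step 3: theta = 0.172 * 1.62
Step 4: theta = 0.279

0.279


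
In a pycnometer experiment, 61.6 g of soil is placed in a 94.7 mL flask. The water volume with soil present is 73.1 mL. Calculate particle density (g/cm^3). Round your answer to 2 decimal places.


Step 1: Volume of solids = flask volume - water volume with soil
Step 2: V_solids = 94.7 - 73.1 = 21.6 mL
Step 3: Particle density = mass / V_solids = 61.6 / 21.6 = 2.85 g/cm^3

2.85


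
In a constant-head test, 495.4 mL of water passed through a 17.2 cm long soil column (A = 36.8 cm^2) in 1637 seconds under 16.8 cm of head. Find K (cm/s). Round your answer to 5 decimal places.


Step 1: K = Q * L / (A * t * h)
Step 2: Numerator = 495.4 * 17.2 = 8520.88
Step 3: Denominator = 36.8 * 1637 * 16.8 = 1012058.88
Step 4: K = 8520.88 / 1012058.88 = 0.00842 cm/s

0.00842


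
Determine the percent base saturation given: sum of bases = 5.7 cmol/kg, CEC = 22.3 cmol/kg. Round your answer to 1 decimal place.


Step 1: BS = 100 * (sum of bases) / CEC
Step 2: BS = 100 * 5.7 / 22.3
Step 3: BS = 25.6%

25.6


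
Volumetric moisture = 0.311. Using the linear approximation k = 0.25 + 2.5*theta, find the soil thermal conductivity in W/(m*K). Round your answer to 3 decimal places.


Step 1: k = 0.25 + 2.5 * theta
Step 2: k = 0.25 + 2.5 * 0.311
Step 3: k = 0.25 + 0.778
Step 4: k = 1.028 W/(m*K)

1.028


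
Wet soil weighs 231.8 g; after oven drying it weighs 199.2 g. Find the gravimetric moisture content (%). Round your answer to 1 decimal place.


Step 1: Water mass = wet - dry = 231.8 - 199.2 = 32.6 g
Step 2: w = 100 * water mass / dry mass
Step 3: w = 100 * 32.6 / 199.2 = 16.4%

16.4


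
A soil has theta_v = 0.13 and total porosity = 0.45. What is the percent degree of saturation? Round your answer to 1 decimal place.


Step 1: S = 100 * theta_v / n
Step 2: S = 100 * 0.13 / 0.45
Step 3: S = 28.9%

28.9


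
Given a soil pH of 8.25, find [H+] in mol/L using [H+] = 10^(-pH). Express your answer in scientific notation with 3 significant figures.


Step 1: [H+] = 10^(-pH)
Step 2: [H+] = 10^(-8.25)
Step 3: [H+] = 5.62e-09 mol/L

5.62e-09


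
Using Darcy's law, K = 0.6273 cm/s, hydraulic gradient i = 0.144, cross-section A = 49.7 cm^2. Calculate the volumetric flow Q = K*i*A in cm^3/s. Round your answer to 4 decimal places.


Step 1: Apply Darcy's law: Q = K * i * A
Step 2: Q = 0.6273 * 0.144 * 49.7
Step 3: Q = 4.4895 cm^3/s

4.4895


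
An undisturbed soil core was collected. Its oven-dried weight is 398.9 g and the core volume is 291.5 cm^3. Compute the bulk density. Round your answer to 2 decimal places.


Step 1: Identify the formula: BD = dry mass / volume
Step 2: Substitute values: BD = 398.9 / 291.5
Step 3: BD = 1.37 g/cm^3

1.37


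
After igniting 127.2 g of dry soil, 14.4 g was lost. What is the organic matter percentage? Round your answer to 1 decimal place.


Step 1: OM% = 100 * LOI / sample mass
Step 2: OM = 100 * 14.4 / 127.2
Step 3: OM = 11.3%

11.3


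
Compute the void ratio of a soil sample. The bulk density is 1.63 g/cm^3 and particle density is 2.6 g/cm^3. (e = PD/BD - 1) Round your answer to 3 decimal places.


Step 1: e = PD / BD - 1
Step 2: e = 2.6 / 1.63 - 1
Step 3: e = 1.59509 - 1
Step 4: e = 0.595

0.595


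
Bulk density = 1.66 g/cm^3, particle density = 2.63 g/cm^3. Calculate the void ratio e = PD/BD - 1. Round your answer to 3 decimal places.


Step 1: e = PD / BD - 1
Step 2: e = 2.63 / 1.66 - 1
Step 3: e = 1.58434 - 1
Step 4: e = 0.584

0.584


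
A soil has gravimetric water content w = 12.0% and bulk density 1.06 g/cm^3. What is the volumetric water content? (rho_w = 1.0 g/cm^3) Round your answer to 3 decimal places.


Step 1: theta = (w / 100) * BD / rho_w
Step 2: theta = (12.0 / 100) * 1.06 / 1.0
Step 3: theta = 0.12 * 1.06
Step 4: theta = 0.127

0.127


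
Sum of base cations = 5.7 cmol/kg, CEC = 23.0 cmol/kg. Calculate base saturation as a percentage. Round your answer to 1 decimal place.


Step 1: BS = 100 * (sum of bases) / CEC
Step 2: BS = 100 * 5.7 / 23.0
Step 3: BS = 24.8%

24.8


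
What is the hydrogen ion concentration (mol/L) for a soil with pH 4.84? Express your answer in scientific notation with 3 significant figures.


Step 1: [H+] = 10^(-pH)
Step 2: [H+] = 10^(-4.84)
Step 3: [H+] = 1.45e-05 mol/L

1.45e-05


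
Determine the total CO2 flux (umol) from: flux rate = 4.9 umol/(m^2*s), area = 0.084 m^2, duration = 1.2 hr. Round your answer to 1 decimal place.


Step 1: Convert time to seconds: 1.2 hr * 3600 = 4320.0 s
Step 2: Total = flux * area * time_s
Step 3: Total = 4.9 * 0.084 * 4320.0
Step 4: Total = 1778.1 umol

1778.1


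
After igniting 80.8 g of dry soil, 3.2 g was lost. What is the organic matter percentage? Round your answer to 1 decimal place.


Step 1: OM% = 100 * LOI / sample mass
Step 2: OM = 100 * 3.2 / 80.8
Step 3: OM = 4.0%

4.0


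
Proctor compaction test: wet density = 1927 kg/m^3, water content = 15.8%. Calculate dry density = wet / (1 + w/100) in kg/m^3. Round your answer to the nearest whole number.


Step 1: Dry density = wet density / (1 + w/100)
Step 2: Dry density = 1927 / (1 + 15.8/100)
Step 3: Dry density = 1927 / 1.158
Step 4: Dry density = 1664 kg/m^3

1664


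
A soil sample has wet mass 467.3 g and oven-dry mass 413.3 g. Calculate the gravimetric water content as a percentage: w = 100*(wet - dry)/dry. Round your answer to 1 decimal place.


Step 1: Water mass = wet - dry = 467.3 - 413.3 = 54.0 g
Step 2: w = 100 * water mass / dry mass
Step 3: w = 100 * 54.0 / 413.3 = 13.1%

13.1


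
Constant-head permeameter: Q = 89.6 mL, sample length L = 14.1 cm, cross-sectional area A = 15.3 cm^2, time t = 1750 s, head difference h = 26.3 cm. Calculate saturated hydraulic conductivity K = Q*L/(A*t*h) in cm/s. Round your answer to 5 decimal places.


Step 1: K = Q * L / (A * t * h)
Step 2: Numerator = 89.6 * 14.1 = 1263.36
Step 3: Denominator = 15.3 * 1750 * 26.3 = 704182.5
Step 4: K = 1263.36 / 704182.5 = 0.00179 cm/s

0.00179


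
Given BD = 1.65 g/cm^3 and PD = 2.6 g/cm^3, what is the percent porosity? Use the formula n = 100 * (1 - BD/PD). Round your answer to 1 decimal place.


Step 1: Formula: n = 100 * (1 - BD / PD)
Step 2: n = 100 * (1 - 1.65 / 2.6)
Step 3: n = 100 * (1 - 0.63462)
Step 4: n = 36.5%

36.5


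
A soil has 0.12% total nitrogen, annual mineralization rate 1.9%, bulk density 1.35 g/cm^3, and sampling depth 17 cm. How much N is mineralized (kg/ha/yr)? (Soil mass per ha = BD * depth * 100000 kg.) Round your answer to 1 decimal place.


Step 1: Soil mass per ha = BD * depth * 100000 = 1.35 * 17 * 100000 = 2295000 kg
Step 2: Total N pool = soil mass * N%/100 = 2295000 * 0.12/100 = 2754.0 kg/ha
Step 3: N mineralized = N pool * rate%/100 = 2754.0 * 1.9/100 = 52.3 kg/ha/yr

52.3


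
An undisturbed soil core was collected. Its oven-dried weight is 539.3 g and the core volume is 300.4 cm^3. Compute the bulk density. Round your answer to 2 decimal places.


Step 1: Identify the formula: BD = dry mass / volume
Step 2: Substitute values: BD = 539.3 / 300.4
Step 3: BD = 1.8 g/cm^3

1.8


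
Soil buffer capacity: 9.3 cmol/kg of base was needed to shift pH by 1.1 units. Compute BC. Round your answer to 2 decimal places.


Step 1: BC = change in base / change in pH
Step 2: BC = 9.3 / 1.1
Step 3: BC = 8.45 cmol/(kg*pH unit)

8.45


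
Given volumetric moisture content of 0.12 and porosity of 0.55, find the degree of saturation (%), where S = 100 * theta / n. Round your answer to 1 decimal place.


Step 1: S = 100 * theta_v / n
Step 2: S = 100 * 0.12 / 0.55
Step 3: S = 21.8%

21.8


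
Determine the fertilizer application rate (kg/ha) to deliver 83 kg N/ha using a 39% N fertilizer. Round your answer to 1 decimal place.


Step 1: Fertilizer rate = target N / (N content / 100)
Step 2: Rate = 83 / (39 / 100)
Step 3: Rate = 83 / 0.39
Step 4: Rate = 212.8 kg/ha

212.8


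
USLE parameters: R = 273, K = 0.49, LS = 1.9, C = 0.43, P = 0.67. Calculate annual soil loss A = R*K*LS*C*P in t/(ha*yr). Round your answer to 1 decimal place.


Step 1: A = R * K * LS * C * P
Step 2: R * K = 273 * 0.49 = 133.77
Step 3: (R*K) * LS = 133.77 * 1.9 = 254.163
Step 4: * C * P = 254.163 * 0.43 * 0.67 = 73.2
Step 5: A = 73.2 t/(ha*yr)

73.2


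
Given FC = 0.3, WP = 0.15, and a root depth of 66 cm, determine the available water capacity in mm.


Step 1: Available water = (FC - WP) * depth * 10
Step 2: AW = (0.3 - 0.15) * 66 * 10
Step 3: AW = 0.15 * 66 * 10
Step 4: AW = 99.0 mm

99.0


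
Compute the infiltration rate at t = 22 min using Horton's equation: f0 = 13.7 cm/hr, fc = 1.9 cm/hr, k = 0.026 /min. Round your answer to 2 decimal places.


Step 1: f = fc + (f0 - fc) * exp(-k * t)
Step 2: exp(-0.026 * 22) = 0.564396
Step 3: f = 1.9 + (13.7 - 1.9) * 0.564396
Step 4: f = 1.9 + 11.8 * 0.564396
Step 5: f = 8.56 cm/hr

8.56


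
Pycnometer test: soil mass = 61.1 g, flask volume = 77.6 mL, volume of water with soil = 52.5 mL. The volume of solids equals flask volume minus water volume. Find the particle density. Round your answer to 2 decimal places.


Step 1: Volume of solids = flask volume - water volume with soil
Step 2: V_solids = 77.6 - 52.5 = 25.1 mL
Step 3: Particle density = mass / V_solids = 61.1 / 25.1 = 2.43 g/cm^3

2.43


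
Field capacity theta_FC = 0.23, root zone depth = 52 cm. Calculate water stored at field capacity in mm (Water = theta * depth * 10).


Step 1: Water (mm) = theta_FC * depth (cm) * 10
Step 2: Water = 0.23 * 52 * 10
Step 3: Water = 119.6 mm

119.6


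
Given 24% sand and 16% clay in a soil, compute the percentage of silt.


Step 1: sand + silt + clay = 100%
Step 2: silt = 100 - sand - clay
Step 3: silt = 100 - 24 - 16
Step 4: silt = 60%

60


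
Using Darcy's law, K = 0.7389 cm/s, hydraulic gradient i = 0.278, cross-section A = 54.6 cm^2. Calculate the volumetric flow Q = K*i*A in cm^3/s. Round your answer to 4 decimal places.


Step 1: Apply Darcy's law: Q = K * i * A
Step 2: Q = 0.7389 * 0.278 * 54.6
Step 3: Q = 11.2156 cm^3/s

11.2156


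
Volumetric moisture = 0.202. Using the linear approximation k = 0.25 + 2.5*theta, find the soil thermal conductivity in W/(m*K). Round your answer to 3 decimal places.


Step 1: k = 0.25 + 2.5 * theta
Step 2: k = 0.25 + 2.5 * 0.202
Step 3: k = 0.25 + 0.505
Step 4: k = 0.755 W/(m*K)

0.755


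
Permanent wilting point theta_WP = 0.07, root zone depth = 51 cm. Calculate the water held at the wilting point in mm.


Step 1: Water (mm) = theta_WP * depth * 10
Step 2: Water = 0.07 * 51 * 10
Step 3: Water = 35.7 mm

35.7


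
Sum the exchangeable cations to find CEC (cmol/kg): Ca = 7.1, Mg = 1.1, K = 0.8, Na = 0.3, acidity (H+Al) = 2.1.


Step 1: CEC = Ca + Mg + K + Na + (H+Al)
Step 2: CEC = 7.1 + 1.1 + 0.8 + 0.3 + 2.1
Step 3: CEC = 11.4 cmol/kg

11.4


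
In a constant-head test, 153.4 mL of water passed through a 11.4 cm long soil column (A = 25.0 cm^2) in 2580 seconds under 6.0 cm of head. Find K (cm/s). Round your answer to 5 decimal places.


Step 1: K = Q * L / (A * t * h)
Step 2: Numerator = 153.4 * 11.4 = 1748.76
Step 3: Denominator = 25.0 * 2580 * 6.0 = 387000.0
Step 4: K = 1748.76 / 387000.0 = 0.00452 cm/s

0.00452


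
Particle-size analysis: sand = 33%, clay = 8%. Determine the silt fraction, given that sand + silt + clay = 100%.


Step 1: sand + silt + clay = 100%
Step 2: silt = 100 - sand - clay
Step 3: silt = 100 - 33 - 8
Step 4: silt = 59%

59


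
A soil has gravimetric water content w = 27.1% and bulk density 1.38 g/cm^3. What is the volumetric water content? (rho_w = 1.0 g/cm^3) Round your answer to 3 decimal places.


Step 1: theta = (w / 100) * BD / rho_w
Step 2: theta = (27.1 / 100) * 1.38 / 1.0
Step 3: theta = 0.271 * 1.38
Step 4: theta = 0.374

0.374


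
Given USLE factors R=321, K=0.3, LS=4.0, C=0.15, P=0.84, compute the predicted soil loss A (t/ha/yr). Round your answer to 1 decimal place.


Step 1: A = R * K * LS * C * P
Step 2: R * K = 321 * 0.3 = 96.3
Step 3: (R*K) * LS = 96.3 * 4.0 = 385.2
Step 4: * C * P = 385.2 * 0.15 * 0.84 = 48.5
Step 5: A = 48.5 t/(ha*yr)

48.5


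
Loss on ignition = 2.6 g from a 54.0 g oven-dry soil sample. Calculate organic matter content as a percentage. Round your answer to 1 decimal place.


Step 1: OM% = 100 * LOI / sample mass
Step 2: OM = 100 * 2.6 / 54.0
Step 3: OM = 4.8%

4.8


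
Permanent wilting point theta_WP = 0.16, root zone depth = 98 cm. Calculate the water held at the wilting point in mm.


Step 1: Water (mm) = theta_WP * depth * 10
Step 2: Water = 0.16 * 98 * 10
Step 3: Water = 156.8 mm

156.8


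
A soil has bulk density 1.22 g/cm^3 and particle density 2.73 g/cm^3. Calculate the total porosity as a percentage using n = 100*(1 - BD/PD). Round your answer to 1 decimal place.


Step 1: Formula: n = 100 * (1 - BD / PD)
Step 2: n = 100 * (1 - 1.22 / 2.73)
Step 3: n = 100 * (1 - 0.44689)
Step 4: n = 55.3%

55.3


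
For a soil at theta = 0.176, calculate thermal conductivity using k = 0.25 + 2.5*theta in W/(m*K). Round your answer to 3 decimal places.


Step 1: k = 0.25 + 2.5 * theta
Step 2: k = 0.25 + 2.5 * 0.176
Step 3: k = 0.25 + 0.44
Step 4: k = 0.69 W/(m*K)

0.69


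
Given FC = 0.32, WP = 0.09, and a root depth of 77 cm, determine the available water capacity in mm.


Step 1: Available water = (FC - WP) * depth * 10
Step 2: AW = (0.32 - 0.09) * 77 * 10
Step 3: AW = 0.23 * 77 * 10
Step 4: AW = 177.1 mm

177.1


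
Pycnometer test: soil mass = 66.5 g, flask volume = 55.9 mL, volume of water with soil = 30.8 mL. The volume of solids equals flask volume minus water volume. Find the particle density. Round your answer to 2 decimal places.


Step 1: Volume of solids = flask volume - water volume with soil
Step 2: V_solids = 55.9 - 30.8 = 25.1 mL
Step 3: Particle density = mass / V_solids = 66.5 / 25.1 = 2.65 g/cm^3

2.65


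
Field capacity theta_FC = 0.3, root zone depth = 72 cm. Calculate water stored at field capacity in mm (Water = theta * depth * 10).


Step 1: Water (mm) = theta_FC * depth (cm) * 10
Step 2: Water = 0.3 * 72 * 10
Step 3: Water = 216.0 mm

216.0


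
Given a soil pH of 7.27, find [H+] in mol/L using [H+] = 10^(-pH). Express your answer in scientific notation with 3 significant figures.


Step 1: [H+] = 10^(-pH)
Step 2: [H+] = 10^(-7.27)
Step 3: [H+] = 5.37e-08 mol/L

5.37e-08


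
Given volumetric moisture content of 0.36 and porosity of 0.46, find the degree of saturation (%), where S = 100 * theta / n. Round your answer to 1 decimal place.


Step 1: S = 100 * theta_v / n
Step 2: S = 100 * 0.36 / 0.46
Step 3: S = 78.3%

78.3


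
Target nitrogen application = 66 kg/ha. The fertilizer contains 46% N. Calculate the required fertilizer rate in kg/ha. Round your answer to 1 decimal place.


Step 1: Fertilizer rate = target N / (N content / 100)
Step 2: Rate = 66 / (46 / 100)
Step 3: Rate = 66 / 0.46
Step 4: Rate = 143.5 kg/ha

143.5


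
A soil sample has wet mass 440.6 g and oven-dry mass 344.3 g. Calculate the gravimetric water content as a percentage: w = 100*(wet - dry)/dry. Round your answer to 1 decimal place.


Step 1: Water mass = wet - dry = 440.6 - 344.3 = 96.3 g
Step 2: w = 100 * water mass / dry mass
Step 3: w = 100 * 96.3 / 344.3 = 28.0%

28.0


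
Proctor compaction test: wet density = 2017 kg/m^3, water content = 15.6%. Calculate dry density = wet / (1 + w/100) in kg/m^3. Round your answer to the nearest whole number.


Step 1: Dry density = wet density / (1 + w/100)
Step 2: Dry density = 2017 / (1 + 15.6/100)
Step 3: Dry density = 2017 / 1.156
Step 4: Dry density = 1745 kg/m^3

1745


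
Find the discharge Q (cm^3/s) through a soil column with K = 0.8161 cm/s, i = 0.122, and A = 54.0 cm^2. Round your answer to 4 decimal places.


Step 1: Apply Darcy's law: Q = K * i * A
Step 2: Q = 0.8161 * 0.122 * 54.0
Step 3: Q = 5.3765 cm^3/s

5.3765


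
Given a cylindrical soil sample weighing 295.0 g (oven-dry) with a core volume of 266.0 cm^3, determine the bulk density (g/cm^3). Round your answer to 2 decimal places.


Step 1: Identify the formula: BD = dry mass / volume
Step 2: Substitute values: BD = 295.0 / 266.0
Step 3: BD = 1.11 g/cm^3

1.11


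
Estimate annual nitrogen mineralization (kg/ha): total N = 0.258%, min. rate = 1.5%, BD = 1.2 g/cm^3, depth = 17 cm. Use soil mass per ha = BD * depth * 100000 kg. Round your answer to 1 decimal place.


Step 1: Soil mass per ha = BD * depth * 100000 = 1.2 * 17 * 100000 = 2040000 kg
Step 2: Total N pool = soil mass * N%/100 = 2040000 * 0.258/100 = 5263.2 kg/ha
Step 3: N mineralized = N pool * rate%/100 = 5263.2 * 1.5/100 = 78.9 kg/ha/yr

78.9


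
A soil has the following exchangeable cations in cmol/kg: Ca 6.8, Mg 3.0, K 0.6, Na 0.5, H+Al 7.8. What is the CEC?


Step 1: CEC = Ca + Mg + K + Na + (H+Al)
Step 2: CEC = 6.8 + 3.0 + 0.6 + 0.5 + 7.8
Step 3: CEC = 18.7 cmol/kg

18.7


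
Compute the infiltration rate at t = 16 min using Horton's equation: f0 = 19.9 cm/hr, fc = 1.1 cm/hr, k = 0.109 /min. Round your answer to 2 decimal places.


Step 1: f = fc + (f0 - fc) * exp(-k * t)
Step 2: exp(-0.109 * 16) = 0.17482
Step 3: f = 1.1 + (19.9 - 1.1) * 0.17482
Step 4: f = 1.1 + 18.8 * 0.17482
Step 5: f = 4.39 cm/hr

4.39


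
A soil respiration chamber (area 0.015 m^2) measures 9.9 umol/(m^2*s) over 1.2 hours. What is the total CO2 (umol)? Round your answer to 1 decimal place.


Step 1: Convert time to seconds: 1.2 hr * 3600 = 4320.0 s
Step 2: Total = flux * area * time_s
Step 3: Total = 9.9 * 0.015 * 4320.0
Step 4: Total = 641.5 umol

641.5


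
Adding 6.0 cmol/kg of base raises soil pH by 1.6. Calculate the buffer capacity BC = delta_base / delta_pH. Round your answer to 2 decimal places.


Step 1: BC = change in base / change in pH
Step 2: BC = 6.0 / 1.6
Step 3: BC = 3.75 cmol/(kg*pH unit)

3.75


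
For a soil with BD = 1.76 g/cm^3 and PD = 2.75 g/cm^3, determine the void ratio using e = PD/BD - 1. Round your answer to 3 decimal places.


Step 1: e = PD / BD - 1
Step 2: e = 2.75 / 1.76 - 1
Step 3: e = 1.5625 - 1
Step 4: e = 0.563

0.563


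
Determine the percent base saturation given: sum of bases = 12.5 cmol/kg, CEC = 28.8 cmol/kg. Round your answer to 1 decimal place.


Step 1: BS = 100 * (sum of bases) / CEC
Step 2: BS = 100 * 12.5 / 28.8
Step 3: BS = 43.4%

43.4


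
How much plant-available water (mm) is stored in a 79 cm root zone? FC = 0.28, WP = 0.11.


Step 1: Available water = (FC - WP) * depth * 10
Step 2: AW = (0.28 - 0.11) * 79 * 10
Step 3: AW = 0.17 * 79 * 10
Step 4: AW = 134.3 mm

134.3


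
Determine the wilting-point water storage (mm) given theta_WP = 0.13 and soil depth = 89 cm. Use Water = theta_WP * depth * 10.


Step 1: Water (mm) = theta_WP * depth * 10
Step 2: Water = 0.13 * 89 * 10
Step 3: Water = 115.7 mm

115.7


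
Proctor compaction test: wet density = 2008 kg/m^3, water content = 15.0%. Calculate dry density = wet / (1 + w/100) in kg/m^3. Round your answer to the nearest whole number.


Step 1: Dry density = wet density / (1 + w/100)
Step 2: Dry density = 2008 / (1 + 15.0/100)
Step 3: Dry density = 2008 / 1.15
Step 4: Dry density = 1746 kg/m^3

1746


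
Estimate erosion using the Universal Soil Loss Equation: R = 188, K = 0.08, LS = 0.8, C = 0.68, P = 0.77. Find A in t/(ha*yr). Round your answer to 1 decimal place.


Step 1: A = R * K * LS * C * P
Step 2: R * K = 188 * 0.08 = 15.04
Step 3: (R*K) * LS = 15.04 * 0.8 = 12.032
Step 4: * C * P = 12.032 * 0.68 * 0.77 = 6.3
Step 5: A = 6.3 t/(ha*yr)

6.3


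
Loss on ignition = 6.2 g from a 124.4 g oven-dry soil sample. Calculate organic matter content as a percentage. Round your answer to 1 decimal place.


Step 1: OM% = 100 * LOI / sample mass
Step 2: OM = 100 * 6.2 / 124.4
Step 3: OM = 5.0%

5.0


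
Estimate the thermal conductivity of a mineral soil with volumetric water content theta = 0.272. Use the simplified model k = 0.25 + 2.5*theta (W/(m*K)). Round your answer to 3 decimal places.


Step 1: k = 0.25 + 2.5 * theta
Step 2: k = 0.25 + 2.5 * 0.272
Step 3: k = 0.25 + 0.68
Step 4: k = 0.93 W/(m*K)

0.93


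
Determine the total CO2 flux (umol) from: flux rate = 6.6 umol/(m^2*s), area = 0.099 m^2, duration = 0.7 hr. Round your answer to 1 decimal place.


Step 1: Convert time to seconds: 0.7 hr * 3600 = 2520.0 s
Step 2: Total = flux * area * time_s
Step 3: Total = 6.6 * 0.099 * 2520.0
Step 4: Total = 1646.6 umol

1646.6


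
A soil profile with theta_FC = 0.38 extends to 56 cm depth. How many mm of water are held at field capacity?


Step 1: Water (mm) = theta_FC * depth (cm) * 10
Step 2: Water = 0.38 * 56 * 10
Step 3: Water = 212.8 mm

212.8


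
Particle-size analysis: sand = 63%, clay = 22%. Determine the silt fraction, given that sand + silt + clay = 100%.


Step 1: sand + silt + clay = 100%
Step 2: silt = 100 - sand - clay
Step 3: silt = 100 - 63 - 22
Step 4: silt = 15%

15


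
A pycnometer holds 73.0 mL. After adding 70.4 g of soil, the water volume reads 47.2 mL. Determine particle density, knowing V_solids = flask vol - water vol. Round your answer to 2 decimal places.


Step 1: Volume of solids = flask volume - water volume with soil
Step 2: V_solids = 73.0 - 47.2 = 25.8 mL
Step 3: Particle density = mass / V_solids = 70.4 / 25.8 = 2.73 g/cm^3

2.73


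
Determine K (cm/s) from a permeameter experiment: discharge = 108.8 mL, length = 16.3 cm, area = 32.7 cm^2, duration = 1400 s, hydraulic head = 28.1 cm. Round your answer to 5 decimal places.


Step 1: K = Q * L / (A * t * h)
Step 2: Numerator = 108.8 * 16.3 = 1773.44
Step 3: Denominator = 32.7 * 1400 * 28.1 = 1286418.0
Step 4: K = 1773.44 / 1286418.0 = 0.00138 cm/s

0.00138


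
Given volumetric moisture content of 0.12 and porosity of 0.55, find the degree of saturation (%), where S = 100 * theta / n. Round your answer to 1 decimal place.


Step 1: S = 100 * theta_v / n
Step 2: S = 100 * 0.12 / 0.55
Step 3: S = 21.8%

21.8


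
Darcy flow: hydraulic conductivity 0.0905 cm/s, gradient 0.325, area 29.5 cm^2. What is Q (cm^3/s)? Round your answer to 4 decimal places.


Step 1: Apply Darcy's law: Q = K * i * A
Step 2: Q = 0.0905 * 0.325 * 29.5
Step 3: Q = 0.8677 cm^3/s

0.8677


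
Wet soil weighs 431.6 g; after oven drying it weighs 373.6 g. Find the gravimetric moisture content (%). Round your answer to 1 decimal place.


Step 1: Water mass = wet - dry = 431.6 - 373.6 = 58.0 g
Step 2: w = 100 * water mass / dry mass
Step 3: w = 100 * 58.0 / 373.6 = 15.5%

15.5


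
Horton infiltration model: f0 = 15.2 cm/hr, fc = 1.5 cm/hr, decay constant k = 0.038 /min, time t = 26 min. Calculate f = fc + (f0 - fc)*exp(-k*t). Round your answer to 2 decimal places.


Step 1: f = fc + (f0 - fc) * exp(-k * t)
Step 2: exp(-0.038 * 26) = 0.372321
Step 3: f = 1.5 + (15.2 - 1.5) * 0.372321
Step 4: f = 1.5 + 13.7 * 0.372321
Step 5: f = 6.6 cm/hr

6.6


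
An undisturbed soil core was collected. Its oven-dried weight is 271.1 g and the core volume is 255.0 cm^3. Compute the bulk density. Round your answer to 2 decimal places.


Step 1: Identify the formula: BD = dry mass / volume
Step 2: Substitute values: BD = 271.1 / 255.0
Step 3: BD = 1.06 g/cm^3

1.06


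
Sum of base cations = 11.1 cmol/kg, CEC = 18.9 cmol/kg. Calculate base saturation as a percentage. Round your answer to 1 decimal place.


Step 1: BS = 100 * (sum of bases) / CEC
Step 2: BS = 100 * 11.1 / 18.9
Step 3: BS = 58.7%

58.7


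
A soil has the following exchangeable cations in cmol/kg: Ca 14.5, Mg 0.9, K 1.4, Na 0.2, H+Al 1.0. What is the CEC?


Step 1: CEC = Ca + Mg + K + Na + (H+Al)
Step 2: CEC = 14.5 + 0.9 + 1.4 + 0.2 + 1.0
Step 3: CEC = 18.0 cmol/kg

18.0


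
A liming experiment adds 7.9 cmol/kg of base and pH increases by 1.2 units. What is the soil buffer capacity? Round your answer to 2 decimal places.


Step 1: BC = change in base / change in pH
Step 2: BC = 7.9 / 1.2
Step 3: BC = 6.58 cmol/(kg*pH unit)

6.58


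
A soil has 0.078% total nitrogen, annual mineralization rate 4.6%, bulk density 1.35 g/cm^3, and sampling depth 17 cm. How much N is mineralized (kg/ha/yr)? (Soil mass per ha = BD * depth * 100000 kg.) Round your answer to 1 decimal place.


Step 1: Soil mass per ha = BD * depth * 100000 = 1.35 * 17 * 100000 = 2295000 kg
Step 2: Total N pool = soil mass * N%/100 = 2295000 * 0.078/100 = 1790.1 kg/ha
Step 3: N mineralized = N pool * rate%/100 = 1790.1 * 4.6/100 = 82.3 kg/ha/yr

82.3


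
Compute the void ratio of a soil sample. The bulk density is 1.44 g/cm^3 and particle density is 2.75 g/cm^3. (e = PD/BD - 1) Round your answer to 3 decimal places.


Step 1: e = PD / BD - 1
Step 2: e = 2.75 / 1.44 - 1
Step 3: e = 1.90972 - 1
Step 4: e = 0.91

0.91


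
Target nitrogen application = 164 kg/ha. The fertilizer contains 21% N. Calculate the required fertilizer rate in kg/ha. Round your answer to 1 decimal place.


Step 1: Fertilizer rate = target N / (N content / 100)
Step 2: Rate = 164 / (21 / 100)
Step 3: Rate = 164 / 0.21
Step 4: Rate = 781.0 kg/ha

781.0


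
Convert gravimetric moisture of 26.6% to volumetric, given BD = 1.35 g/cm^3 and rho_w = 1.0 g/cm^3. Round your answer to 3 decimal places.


Step 1: theta = (w / 100) * BD / rho_w
Step 2: theta = (26.6 / 100) * 1.35 / 1.0
Step 3: theta = 0.266 * 1.35
Step 4: theta = 0.359

0.359


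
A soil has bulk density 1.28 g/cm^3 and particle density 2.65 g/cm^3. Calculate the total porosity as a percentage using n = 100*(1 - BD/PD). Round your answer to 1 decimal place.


Step 1: Formula: n = 100 * (1 - BD / PD)
Step 2: n = 100 * (1 - 1.28 / 2.65)
Step 3: n = 100 * (1 - 0.48302)
Step 4: n = 51.7%

51.7


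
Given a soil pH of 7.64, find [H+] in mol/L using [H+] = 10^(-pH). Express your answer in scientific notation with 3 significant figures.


Step 1: [H+] = 10^(-pH)
Step 2: [H+] = 10^(-7.64)
Step 3: [H+] = 2.29e-08 mol/L

2.29e-08


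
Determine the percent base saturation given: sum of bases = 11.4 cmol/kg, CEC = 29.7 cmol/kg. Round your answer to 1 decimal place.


Step 1: BS = 100 * (sum of bases) / CEC
Step 2: BS = 100 * 11.4 / 29.7
Step 3: BS = 38.4%

38.4


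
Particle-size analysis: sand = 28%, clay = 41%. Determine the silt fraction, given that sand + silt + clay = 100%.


Step 1: sand + silt + clay = 100%
Step 2: silt = 100 - sand - clay
Step 3: silt = 100 - 28 - 41
Step 4: silt = 31%

31


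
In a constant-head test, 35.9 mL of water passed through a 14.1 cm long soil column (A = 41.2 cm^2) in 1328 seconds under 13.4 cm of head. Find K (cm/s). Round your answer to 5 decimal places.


Step 1: K = Q * L / (A * t * h)
Step 2: Numerator = 35.9 * 14.1 = 506.19
Step 3: Denominator = 41.2 * 1328 * 13.4 = 733162.24
Step 4: K = 506.19 / 733162.24 = 0.00069 cm/s

0.00069


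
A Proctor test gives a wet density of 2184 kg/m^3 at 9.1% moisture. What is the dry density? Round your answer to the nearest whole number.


Step 1: Dry density = wet density / (1 + w/100)
Step 2: Dry density = 2184 / (1 + 9.1/100)
Step 3: Dry density = 2184 / 1.091
Step 4: Dry density = 2002 kg/m^3

2002


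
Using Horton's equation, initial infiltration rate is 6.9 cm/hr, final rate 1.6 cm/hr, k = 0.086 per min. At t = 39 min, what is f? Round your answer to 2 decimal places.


Step 1: f = fc + (f0 - fc) * exp(-k * t)
Step 2: exp(-0.086 * 39) = 0.034944
Step 3: f = 1.6 + (6.9 - 1.6) * 0.034944
Step 4: f = 1.6 + 5.3 * 0.034944
Step 5: f = 1.79 cm/hr

1.79


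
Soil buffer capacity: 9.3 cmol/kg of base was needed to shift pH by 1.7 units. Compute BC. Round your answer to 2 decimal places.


Step 1: BC = change in base / change in pH
Step 2: BC = 9.3 / 1.7
Step 3: BC = 5.47 cmol/(kg*pH unit)

5.47


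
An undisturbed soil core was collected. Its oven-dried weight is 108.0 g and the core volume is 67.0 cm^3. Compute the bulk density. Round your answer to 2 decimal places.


Step 1: Identify the formula: BD = dry mass / volume
Step 2: Substitute values: BD = 108.0 / 67.0
Step 3: BD = 1.61 g/cm^3

1.61


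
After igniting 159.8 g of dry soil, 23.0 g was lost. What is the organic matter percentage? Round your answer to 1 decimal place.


Step 1: OM% = 100 * LOI / sample mass
Step 2: OM = 100 * 23.0 / 159.8
Step 3: OM = 14.4%

14.4


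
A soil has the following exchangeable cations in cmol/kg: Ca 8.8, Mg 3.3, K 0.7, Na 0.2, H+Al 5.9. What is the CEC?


Step 1: CEC = Ca + Mg + K + Na + (H+Al)
Step 2: CEC = 8.8 + 3.3 + 0.7 + 0.2 + 5.9
Step 3: CEC = 18.9 cmol/kg

18.9


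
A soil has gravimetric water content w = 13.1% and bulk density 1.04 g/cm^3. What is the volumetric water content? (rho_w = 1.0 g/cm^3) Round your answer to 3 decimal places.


Step 1: theta = (w / 100) * BD / rho_w
Step 2: theta = (13.1 / 100) * 1.04 / 1.0
Step 3: theta = 0.131 * 1.04
Step 4: theta = 0.136

0.136


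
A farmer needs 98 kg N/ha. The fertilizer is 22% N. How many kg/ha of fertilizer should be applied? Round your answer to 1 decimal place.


Step 1: Fertilizer rate = target N / (N content / 100)
Step 2: Rate = 98 / (22 / 100)
Step 3: Rate = 98 / 0.22
Step 4: Rate = 445.5 kg/ha

445.5


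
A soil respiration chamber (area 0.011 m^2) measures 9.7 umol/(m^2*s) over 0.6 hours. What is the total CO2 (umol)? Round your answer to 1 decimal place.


Step 1: Convert time to seconds: 0.6 hr * 3600 = 2160.0 s
Step 2: Total = flux * area * time_s
Step 3: Total = 9.7 * 0.011 * 2160.0
Step 4: Total = 230.5 umol

230.5


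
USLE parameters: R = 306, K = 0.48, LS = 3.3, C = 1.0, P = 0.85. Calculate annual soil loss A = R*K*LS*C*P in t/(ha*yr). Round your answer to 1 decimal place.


Step 1: A = R * K * LS * C * P
Step 2: R * K = 306 * 0.48 = 146.88
Step 3: (R*K) * LS = 146.88 * 3.3 = 484.704
Step 4: * C * P = 484.704 * 1.0 * 0.85 = 412.0
Step 5: A = 412.0 t/(ha*yr)

412.0


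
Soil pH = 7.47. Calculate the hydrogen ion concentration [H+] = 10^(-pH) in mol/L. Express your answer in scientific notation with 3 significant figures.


Step 1: [H+] = 10^(-pH)
Step 2: [H+] = 10^(-7.47)
Step 3: [H+] = 3.39e-08 mol/L

3.39e-08


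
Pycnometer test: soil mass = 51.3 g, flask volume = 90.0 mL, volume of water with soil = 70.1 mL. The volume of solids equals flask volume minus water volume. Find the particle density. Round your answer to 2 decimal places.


Step 1: Volume of solids = flask volume - water volume with soil
Step 2: V_solids = 90.0 - 70.1 = 19.9 mL
Step 3: Particle density = mass / V_solids = 51.3 / 19.9 = 2.58 g/cm^3

2.58


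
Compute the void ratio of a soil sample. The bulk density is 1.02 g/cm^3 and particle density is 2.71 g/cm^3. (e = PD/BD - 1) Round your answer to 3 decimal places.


Step 1: e = PD / BD - 1
Step 2: e = 2.71 / 1.02 - 1
Step 3: e = 2.65686 - 1
Step 4: e = 1.657

1.657


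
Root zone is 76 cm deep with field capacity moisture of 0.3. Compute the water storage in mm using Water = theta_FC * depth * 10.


Step 1: Water (mm) = theta_FC * depth (cm) * 10
Step 2: Water = 0.3 * 76 * 10
Step 3: Water = 228.0 mm

228.0


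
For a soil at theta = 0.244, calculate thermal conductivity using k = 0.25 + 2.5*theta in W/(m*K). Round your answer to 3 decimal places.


Step 1: k = 0.25 + 2.5 * theta
Step 2: k = 0.25 + 2.5 * 0.244
Step 3: k = 0.25 + 0.61
Step 4: k = 0.86 W/(m*K)

0.86


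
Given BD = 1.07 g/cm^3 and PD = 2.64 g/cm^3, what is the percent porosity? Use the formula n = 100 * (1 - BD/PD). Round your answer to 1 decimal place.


Step 1: Formula: n = 100 * (1 - BD / PD)
Step 2: n = 100 * (1 - 1.07 / 2.64)
Step 3: n = 100 * (1 - 0.4053)
Step 4: n = 59.5%

59.5


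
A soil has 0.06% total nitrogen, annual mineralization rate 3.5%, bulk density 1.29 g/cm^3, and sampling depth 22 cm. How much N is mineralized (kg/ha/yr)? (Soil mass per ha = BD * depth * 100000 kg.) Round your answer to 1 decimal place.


Step 1: Soil mass per ha = BD * depth * 100000 = 1.29 * 22 * 100000 = 2838000 kg
Step 2: Total N pool = soil mass * N%/100 = 2838000 * 0.06/100 = 1702.8 kg/ha
Step 3: N mineralized = N pool * rate%/100 = 1702.8 * 3.5/100 = 59.6 kg/ha/yr

59.6


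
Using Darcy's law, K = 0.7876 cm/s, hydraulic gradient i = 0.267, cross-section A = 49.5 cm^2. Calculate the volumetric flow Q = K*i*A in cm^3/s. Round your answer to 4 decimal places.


Step 1: Apply Darcy's law: Q = K * i * A
Step 2: Q = 0.7876 * 0.267 * 49.5
Step 3: Q = 10.4093 cm^3/s

10.4093
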